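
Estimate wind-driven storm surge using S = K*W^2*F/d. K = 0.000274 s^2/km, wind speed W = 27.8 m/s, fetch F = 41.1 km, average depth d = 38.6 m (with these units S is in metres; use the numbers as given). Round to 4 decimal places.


S = K * W^2 * F / d
W^2 = 27.8^2 = 772.84
S = 0.000274 * 772.84 * 41.1 / 38.6
Numerator = 0.000274 * 772.84 * 41.1 = 8.703260
S = 8.703260 / 38.6 = 0.2255 m

0.2255


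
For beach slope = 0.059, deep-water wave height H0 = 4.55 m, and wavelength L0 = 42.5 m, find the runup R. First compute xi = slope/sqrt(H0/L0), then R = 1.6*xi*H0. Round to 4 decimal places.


xi = slope / sqrt(H0/L0)
H0/L0 = 4.55/42.5 = 0.107059
sqrt(0.107059) = 0.327198
xi = 0.059 / 0.327198 = 0.180319
R = 1.6 * xi * H0 = 1.6 * 0.180319 * 4.55
R = 1.3127 m

1.3127


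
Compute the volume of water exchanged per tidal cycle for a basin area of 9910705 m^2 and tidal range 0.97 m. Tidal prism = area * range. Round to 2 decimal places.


Tidal prism = Area * Tidal range
P = 9910705 * 0.97
P = 9613383.85 m^3

9613383.85


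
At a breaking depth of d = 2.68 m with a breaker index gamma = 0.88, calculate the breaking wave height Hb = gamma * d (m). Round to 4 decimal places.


Hb = gamma * d
Hb = 0.88 * 2.68
Hb = 2.3584 m

2.3584


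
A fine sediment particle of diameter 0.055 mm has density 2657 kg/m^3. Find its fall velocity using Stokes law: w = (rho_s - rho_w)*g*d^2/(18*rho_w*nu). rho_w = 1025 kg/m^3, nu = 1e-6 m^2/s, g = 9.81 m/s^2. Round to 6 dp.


w = (rho_s - rho_w) * g * d^2 / (18 * rho_w * nu)
d = 0.055 mm = 0.000055 m
rho_s - rho_w = 2657 - 1025 = 1632
Numerator = 1632 * 9.81 * (0.000055)^2 = 0.000048430008
Denominator = 18 * 1025 * 1e-6 = 0.018450
w = 0.002625 m/s

0.002625


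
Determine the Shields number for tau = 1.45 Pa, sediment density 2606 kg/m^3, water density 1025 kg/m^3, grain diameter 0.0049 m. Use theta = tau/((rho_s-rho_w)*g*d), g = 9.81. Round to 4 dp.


theta = tau / ((rho_s - rho_w) * g * d)
rho_s - rho_w = 2606 - 1025 = 1581
Denominator = 1581 * 9.81 * 0.0049 = 75.997089
theta = 1.45 / 75.997089
theta = 0.0191

0.0191


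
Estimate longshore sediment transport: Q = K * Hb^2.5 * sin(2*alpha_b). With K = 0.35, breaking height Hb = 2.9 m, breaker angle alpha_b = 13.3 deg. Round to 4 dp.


Q = K * Hb^2.5 * sin(2 * alpha_b)
Hb^2.5 = 2.9^2.5 = 14.321714
sin(2 * 13.3) = sin(26.6) = 0.447759
Q = 0.35 * 14.321714 * 0.447759
Q = 2.2444 m^3/s

2.2444


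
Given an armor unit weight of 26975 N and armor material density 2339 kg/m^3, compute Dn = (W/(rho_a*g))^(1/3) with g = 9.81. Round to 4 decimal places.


V = W / (rho_a * g)
V = 26975 / (2339 * 9.81)
V = 26975 / 22945.59
V = 1.175607 m^3
Dn = V^(1/3) = 1.175607^(1/3)
Dn = 1.0554 m

1.0554


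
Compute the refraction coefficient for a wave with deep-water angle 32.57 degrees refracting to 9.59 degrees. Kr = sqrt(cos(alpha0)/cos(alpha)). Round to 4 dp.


Kr = sqrt(cos(alpha0) / cos(alpha))
cos(32.57) = 0.842734
cos(9.59) = 0.986025
Kr = sqrt(0.842734 / 0.986025)
Kr = sqrt(0.854678)
Kr = 0.9245

0.9245


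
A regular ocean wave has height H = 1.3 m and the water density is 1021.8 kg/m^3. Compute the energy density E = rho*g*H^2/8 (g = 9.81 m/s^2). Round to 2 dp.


E = (1/8) * rho * g * H^2
E = (1/8) * 1021.8 * 9.81 * 1.3^2
E = 0.125 * 1021.8 * 9.81 * 1.6900
E = 2117.54 J/m^2

2117.54


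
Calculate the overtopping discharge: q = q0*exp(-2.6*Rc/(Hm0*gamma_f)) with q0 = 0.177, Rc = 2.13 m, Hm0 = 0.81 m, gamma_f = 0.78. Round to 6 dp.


q = q0 * exp(-2.6 * Rc / (Hm0 * gamma_f))
Exponent = -2.6 * 2.13 / (0.81 * 0.78)
= -2.6 * 2.13 / 0.6318
= -8.765432
exp(-8.765432) = 0.000156
q = 0.177 * 0.000156
q = 0.000028 m^3/s/m

0.000028


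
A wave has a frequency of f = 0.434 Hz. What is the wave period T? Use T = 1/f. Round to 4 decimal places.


T = 1 / f
T = 1 / 0.434
T = 2.3041 s

2.3041


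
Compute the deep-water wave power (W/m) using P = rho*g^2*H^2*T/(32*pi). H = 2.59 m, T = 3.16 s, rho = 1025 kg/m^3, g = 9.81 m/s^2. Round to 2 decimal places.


P = rho * g^2 * H^2 * T / (32 * pi)
P = 1025 * 9.81^2 * 2.59^2 * 3.16 / (32 * pi)
P = 1025 * 96.2361 * 6.7081 * 3.16 / 100.53096
P = 20799.30 W/m

20799.30


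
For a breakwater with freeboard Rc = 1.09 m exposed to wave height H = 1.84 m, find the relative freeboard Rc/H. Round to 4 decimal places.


Relative freeboard = Rc / H
= 1.09 / 1.84
= 0.5924

0.5924


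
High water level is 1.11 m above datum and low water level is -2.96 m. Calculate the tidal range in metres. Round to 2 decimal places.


Tidal range = High water - Low water
Tidal range = 1.11 - (-2.96)
Tidal range = 4.07 m

4.07


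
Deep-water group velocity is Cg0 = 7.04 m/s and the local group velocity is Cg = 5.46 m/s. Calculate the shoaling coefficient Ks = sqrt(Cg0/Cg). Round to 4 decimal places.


Ks = sqrt(Cg0 / Cg)
Ks = sqrt(7.04 / 5.46)
Ks = sqrt(1.2894)
Ks = 1.1355

1.1355


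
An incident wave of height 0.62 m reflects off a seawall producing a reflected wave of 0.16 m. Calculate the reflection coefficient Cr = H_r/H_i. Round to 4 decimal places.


Cr = H_r / H_i
Cr = 0.16 / 0.62
Cr = 0.2581

0.2581


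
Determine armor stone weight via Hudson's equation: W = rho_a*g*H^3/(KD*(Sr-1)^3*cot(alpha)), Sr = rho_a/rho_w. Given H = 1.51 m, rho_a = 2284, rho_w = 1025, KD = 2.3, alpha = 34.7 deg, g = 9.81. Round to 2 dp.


Sr = rho_a / rho_w = 2284 / 1025 = 2.228293
(Sr - 1) = 1.228293
(Sr - 1)^3 = 1.853129
cot(34.7) = 1 / tan(34.7) = 1 / 0.692433 = 1.444183
Numerator = 2284 * 9.81 * 1.51^3 = 77142.8978
Denominator = 2.3 * 1.853129 * 1.444183 = 6.155393
W = 77142.8978 / 6.155393
W = 12532.57 N

12532.57


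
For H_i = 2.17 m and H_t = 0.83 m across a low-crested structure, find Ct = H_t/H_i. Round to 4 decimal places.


Ct = H_t / H_i
Ct = 0.83 / 2.17
Ct = 0.3825

0.3825


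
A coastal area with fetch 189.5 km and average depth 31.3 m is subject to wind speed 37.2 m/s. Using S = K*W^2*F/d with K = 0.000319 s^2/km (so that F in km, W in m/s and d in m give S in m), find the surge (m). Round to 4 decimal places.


S = K * W^2 * F / d
W^2 = 37.2^2 = 1383.84
S = 0.000319 * 1383.84 * 189.5 / 31.3
Numerator = 0.000319 * 1383.84 * 189.5 = 83.653820
S = 83.653820 / 31.3 = 2.6726 m

2.6726


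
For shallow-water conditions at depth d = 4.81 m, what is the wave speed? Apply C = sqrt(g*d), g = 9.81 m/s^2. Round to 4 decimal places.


Using the shallow-water approximation:
C = sqrt(g * d) = sqrt(9.81 * 4.81)
C = sqrt(47.1861)
C = 6.8692 m/s

6.8692


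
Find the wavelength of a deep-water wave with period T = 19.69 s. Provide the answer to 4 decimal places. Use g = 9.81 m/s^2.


L0 = g * T^2 / (2 * pi)
L0 = 9.81 * 19.69^2 / (2 * pi)
L0 = 9.81 * 387.6961 / 6.28319
L0 = 3803.2987 / 6.28319
L0 = 605.3138 m

605.3138


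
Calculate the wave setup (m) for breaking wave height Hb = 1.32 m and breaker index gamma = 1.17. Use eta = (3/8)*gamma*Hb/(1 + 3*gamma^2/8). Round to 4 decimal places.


eta = (3/8) * gamma * Hb / (1 + 3*gamma^2/8)
Numerator = (3/8) * 1.17 * 1.32 = 0.579150
Denominator = 1 + 3*1.17^2/8 = 1 + 0.513338 = 1.513338
eta = 0.579150 / 1.513338
eta = 0.3827 m

0.3827


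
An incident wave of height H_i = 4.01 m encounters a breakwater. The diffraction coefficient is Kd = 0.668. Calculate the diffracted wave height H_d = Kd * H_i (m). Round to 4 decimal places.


H_d = Kd * H_i
H_d = 0.668 * 4.01
H_d = 2.6787 m

2.6787


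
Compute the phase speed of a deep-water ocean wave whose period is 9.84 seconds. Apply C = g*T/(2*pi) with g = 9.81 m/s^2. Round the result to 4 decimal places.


We use the deep-water celerity formula:
C = g * T / (2 * pi)
C = 9.81 * 9.84 / (2 * 3.14159...)
C = 96.530400 / 6.283185
C = 15.3633 m/s

15.3633


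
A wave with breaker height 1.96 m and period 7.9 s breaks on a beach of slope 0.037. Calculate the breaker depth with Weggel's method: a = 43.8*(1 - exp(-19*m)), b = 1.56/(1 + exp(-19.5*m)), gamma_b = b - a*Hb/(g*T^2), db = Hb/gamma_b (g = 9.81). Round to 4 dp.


a = 43.8 * (1 - exp(-19 * m))
exp(-19 * 0.037) = exp(-0.7030) = 0.495098
a = 43.8 * (1 - 0.495098) = 22.114717
b = 1.56 / (1 + exp(-19.5 * m))
exp(-19.5 * 0.037) = exp(-0.7215) = 0.486023
b = 1.56 / (1 + 0.486023) = 1.049782
Hb / (g * T^2) = 1.96 / (9.81 * 7.9^2) = 1.96 / 612.2421 = 0.00320135
gamma_b = b - a * Hb/(g*T^2) = 1.049782 - 22.114717 * 0.00320135 = 0.978985
db = Hb / gamma_b = 1.96 / 0.978985
db = 2.0021 m

2.0021


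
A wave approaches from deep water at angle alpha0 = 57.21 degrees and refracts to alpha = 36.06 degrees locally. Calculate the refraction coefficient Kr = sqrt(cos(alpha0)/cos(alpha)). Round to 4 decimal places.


Kr = sqrt(cos(alpha0) / cos(alpha))
cos(57.21) = 0.541561
cos(36.06) = 0.808401
Kr = sqrt(0.541561 / 0.808401)
Kr = sqrt(0.669917)
Kr = 0.8185

0.8185


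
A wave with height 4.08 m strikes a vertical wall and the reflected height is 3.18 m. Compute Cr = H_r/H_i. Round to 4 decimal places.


Cr = H_r / H_i
Cr = 3.18 / 4.08
Cr = 0.7794

0.7794


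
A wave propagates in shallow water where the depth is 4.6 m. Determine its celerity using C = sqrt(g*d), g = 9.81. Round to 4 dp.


Using the shallow-water approximation:
C = sqrt(g * d) = sqrt(9.81 * 4.6)
C = sqrt(45.1260)
C = 6.7176 m/s

6.7176


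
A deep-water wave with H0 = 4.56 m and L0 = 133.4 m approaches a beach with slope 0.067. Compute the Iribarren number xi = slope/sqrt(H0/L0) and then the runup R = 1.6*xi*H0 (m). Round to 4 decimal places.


xi = slope / sqrt(H0/L0)
H0/L0 = 4.56/133.4 = 0.034183
sqrt(0.034183) = 0.184886
xi = 0.067 / 0.184886 = 0.362385
R = 1.6 * xi * H0 = 1.6 * 0.362385 * 4.56
R = 2.6440 m

2.6440


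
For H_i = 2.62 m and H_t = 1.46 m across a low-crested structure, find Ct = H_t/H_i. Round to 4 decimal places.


Ct = H_t / H_i
Ct = 1.46 / 2.62
Ct = 0.5573

0.5573


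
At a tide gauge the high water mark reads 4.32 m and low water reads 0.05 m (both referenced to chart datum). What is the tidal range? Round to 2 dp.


Tidal range = High water - Low water
Tidal range = 4.32 - (0.05)
Tidal range = 4.27 m

4.27


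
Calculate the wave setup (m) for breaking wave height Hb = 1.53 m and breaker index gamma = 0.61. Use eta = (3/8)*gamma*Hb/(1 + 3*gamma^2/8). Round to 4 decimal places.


eta = (3/8) * gamma * Hb / (1 + 3*gamma^2/8)
Numerator = (3/8) * 0.61 * 1.53 = 0.349988
Denominator = 1 + 3*0.61^2/8 = 1 + 0.139538 = 1.139538
eta = 0.349988 / 1.139538
eta = 0.3071 m

0.3071


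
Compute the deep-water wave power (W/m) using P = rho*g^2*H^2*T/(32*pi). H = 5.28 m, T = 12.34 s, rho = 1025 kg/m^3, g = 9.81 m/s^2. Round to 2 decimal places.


P = rho * g^2 * H^2 * T / (32 * pi)
P = 1025 * 9.81^2 * 5.28^2 * 12.34 / (32 * pi)
P = 1025 * 96.2361 * 27.8784 * 12.34 / 100.53096
P = 337555.38 W/m

337555.38


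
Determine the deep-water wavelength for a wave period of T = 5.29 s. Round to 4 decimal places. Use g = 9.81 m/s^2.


L0 = g * T^2 / (2 * pi)
L0 = 9.81 * 5.29^2 / (2 * pi)
L0 = 9.81 * 27.9841 / 6.28319
L0 = 274.5240 / 6.28319
L0 = 43.6919 m

43.6919


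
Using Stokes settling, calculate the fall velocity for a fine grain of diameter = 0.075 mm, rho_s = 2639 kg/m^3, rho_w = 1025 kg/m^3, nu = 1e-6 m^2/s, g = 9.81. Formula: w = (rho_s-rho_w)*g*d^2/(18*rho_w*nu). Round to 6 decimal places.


w = (rho_s - rho_w) * g * d^2 / (18 * rho_w * nu)
d = 0.075 mm = 0.000075 m
rho_s - rho_w = 2639 - 1025 = 1614
Numerator = 1614 * 9.81 * (0.000075)^2 = 0.000089062537
Denominator = 18 * 1025 * 1e-6 = 0.018450
w = 0.004827 m/s

0.004827


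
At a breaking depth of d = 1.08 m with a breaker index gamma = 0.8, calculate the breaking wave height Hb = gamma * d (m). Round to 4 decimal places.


Hb = gamma * d
Hb = 0.8 * 1.08
Hb = 0.8640 m

0.8640


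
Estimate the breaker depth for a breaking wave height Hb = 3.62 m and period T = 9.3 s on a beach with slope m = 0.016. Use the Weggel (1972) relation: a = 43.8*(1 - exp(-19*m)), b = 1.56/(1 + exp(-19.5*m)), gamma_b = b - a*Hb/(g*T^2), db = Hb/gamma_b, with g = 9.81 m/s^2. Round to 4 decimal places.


a = 43.8 * (1 - exp(-19 * m))
exp(-19 * 0.016) = exp(-0.3040) = 0.737861
a = 43.8 * (1 - 0.737861) = 11.481694
b = 1.56 / (1 + exp(-19.5 * m))
exp(-19.5 * 0.016) = exp(-0.3120) = 0.731982
b = 1.56 / (1 + 0.731982) = 0.900702
Hb / (g * T^2) = 3.62 / (9.81 * 9.3^2) = 3.62 / 848.4669 = 0.00426652
gamma_b = b - a * Hb/(g*T^2) = 0.900702 - 11.481694 * 0.00426652 = 0.851716
db = Hb / gamma_b = 3.62 / 0.851716
db = 4.2502 m

4.2502


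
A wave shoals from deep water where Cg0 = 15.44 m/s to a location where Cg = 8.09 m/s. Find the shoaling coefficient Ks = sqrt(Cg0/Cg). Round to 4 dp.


Ks = sqrt(Cg0 / Cg)
Ks = sqrt(15.44 / 8.09)
Ks = sqrt(1.9085)
Ks = 1.3815

1.3815


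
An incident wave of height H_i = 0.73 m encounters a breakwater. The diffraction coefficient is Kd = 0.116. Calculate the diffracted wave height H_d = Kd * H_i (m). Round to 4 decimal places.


H_d = Kd * H_i
H_d = 0.116 * 0.73
H_d = 0.0847 m

0.0847


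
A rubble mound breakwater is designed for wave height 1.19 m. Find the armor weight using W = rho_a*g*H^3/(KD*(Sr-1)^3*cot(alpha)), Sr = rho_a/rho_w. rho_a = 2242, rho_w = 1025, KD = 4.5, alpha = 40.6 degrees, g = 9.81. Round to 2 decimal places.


Sr = rho_a / rho_w = 2242 / 1025 = 2.187317
(Sr - 1) = 1.187317
(Sr - 1)^3 = 1.673787
cot(40.6) = 1 / tan(40.6) = 1 / 0.857104 = 1.166720
Numerator = 2242 * 9.81 * 1.19^3 = 37063.4207
Denominator = 4.5 * 1.673787 * 1.166720 = 8.787783
W = 37063.4207 / 8.787783
W = 4217.61 N

4217.61


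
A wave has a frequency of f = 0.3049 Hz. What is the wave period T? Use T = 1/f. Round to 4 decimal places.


T = 1 / f
T = 1 / 0.3049
T = 3.2798 s

3.2798


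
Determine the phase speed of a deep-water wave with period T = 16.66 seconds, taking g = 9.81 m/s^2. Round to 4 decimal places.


We use the deep-water celerity formula:
C = g * T / (2 * pi)
C = 9.81 * 16.66 / (2 * 3.14159...)
C = 163.434600 / 6.283185
C = 26.0114 m/s

26.0114


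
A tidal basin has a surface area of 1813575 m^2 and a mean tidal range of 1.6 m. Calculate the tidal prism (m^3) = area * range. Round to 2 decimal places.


Tidal prism = Area * Tidal range
P = 1813575 * 1.6
P = 2901720.00 m^3

2901720.00


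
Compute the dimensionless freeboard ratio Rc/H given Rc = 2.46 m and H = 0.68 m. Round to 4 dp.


Relative freeboard = Rc / H
= 2.46 / 0.68
= 3.6176

3.6176


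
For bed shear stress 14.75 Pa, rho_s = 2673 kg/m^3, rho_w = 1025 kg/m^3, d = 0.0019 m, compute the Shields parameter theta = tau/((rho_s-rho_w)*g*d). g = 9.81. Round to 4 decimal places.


theta = tau / ((rho_s - rho_w) * g * d)
rho_s - rho_w = 2673 - 1025 = 1648
Denominator = 1648 * 9.81 * 0.0019 = 30.717072
theta = 14.75 / 30.717072
theta = 0.4802

0.4802


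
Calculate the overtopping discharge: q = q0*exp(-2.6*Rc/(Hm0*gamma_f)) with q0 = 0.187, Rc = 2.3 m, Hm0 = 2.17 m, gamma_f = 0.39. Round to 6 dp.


q = q0 * exp(-2.6 * Rc / (Hm0 * gamma_f))
Exponent = -2.6 * 2.3 / (2.17 * 0.39)
= -2.6 * 2.3 / 0.8463
= -7.066052
exp(-7.066052) = 0.000854
q = 0.187 * 0.000854
q = 0.000160 m^3/s/m

0.000160


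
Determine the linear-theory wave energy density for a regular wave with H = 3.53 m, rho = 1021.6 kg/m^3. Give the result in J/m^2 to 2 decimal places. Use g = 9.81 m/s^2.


E = (1/8) * rho * g * H^2
E = (1/8) * 1021.6 * 9.81 * 3.53^2
E = 0.125 * 1021.6 * 9.81 * 12.4609
E = 15610.23 J/m^2

15610.23


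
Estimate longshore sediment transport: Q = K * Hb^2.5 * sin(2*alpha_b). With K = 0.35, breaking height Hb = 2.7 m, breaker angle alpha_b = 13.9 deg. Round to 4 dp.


Q = K * Hb^2.5 * sin(2 * alpha_b)
Hb^2.5 = 2.7^2.5 = 11.978692
sin(2 * 13.9) = sin(27.8) = 0.466387
Q = 0.35 * 11.978692 * 0.466387
Q = 1.9553 m^3/s

1.9553


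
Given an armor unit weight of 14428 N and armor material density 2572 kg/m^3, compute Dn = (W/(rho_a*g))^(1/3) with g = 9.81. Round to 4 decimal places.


V = W / (rho_a * g)
V = 14428 / (2572 * 9.81)
V = 14428 / 25231.32
V = 0.571829 m^3
Dn = V^(1/3) = 0.571829^(1/3)
Dn = 0.8300 m

0.8300


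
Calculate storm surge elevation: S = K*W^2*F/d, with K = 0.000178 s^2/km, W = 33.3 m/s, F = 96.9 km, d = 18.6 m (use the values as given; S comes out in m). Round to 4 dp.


S = K * W^2 * F / d
W^2 = 33.3^2 = 1108.89
S = 0.000178 * 1108.89 * 96.9 / 18.6
Numerator = 0.000178 * 1108.89 * 96.9 = 19.126356
S = 19.126356 / 18.6 = 1.0283 m

1.0283


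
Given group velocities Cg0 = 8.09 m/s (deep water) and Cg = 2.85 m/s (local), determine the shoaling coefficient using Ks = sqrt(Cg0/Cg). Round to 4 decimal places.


Ks = sqrt(Cg0 / Cg)
Ks = sqrt(8.09 / 2.85)
Ks = sqrt(2.8386)
Ks = 1.6848

1.6848


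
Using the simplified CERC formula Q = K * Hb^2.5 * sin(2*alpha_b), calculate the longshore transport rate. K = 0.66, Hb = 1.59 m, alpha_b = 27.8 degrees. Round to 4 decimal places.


Q = K * Hb^2.5 * sin(2 * alpha_b)
Hb^2.5 = 1.59^2.5 = 3.187813
sin(2 * 27.8) = sin(55.6) = 0.825113
Q = 0.66 * 3.187813 * 0.825113
Q = 1.7360 m^3/s

1.7360


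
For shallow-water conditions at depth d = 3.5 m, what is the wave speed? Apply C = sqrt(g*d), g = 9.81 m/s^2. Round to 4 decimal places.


Using the shallow-water approximation:
C = sqrt(g * d) = sqrt(9.81 * 3.5)
C = sqrt(34.3350)
C = 5.8596 m/s

5.8596


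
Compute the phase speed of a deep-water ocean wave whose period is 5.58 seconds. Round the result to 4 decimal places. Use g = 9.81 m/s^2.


We use the deep-water celerity formula:
C = g * T / (2 * pi)
C = 9.81 * 5.58 / (2 * 3.14159...)
C = 54.739800 / 6.283185
C = 8.7121 m/s

8.7121


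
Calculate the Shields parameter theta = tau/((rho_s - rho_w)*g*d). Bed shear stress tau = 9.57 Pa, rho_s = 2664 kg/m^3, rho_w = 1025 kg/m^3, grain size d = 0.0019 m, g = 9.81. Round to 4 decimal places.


theta = tau / ((rho_s - rho_w) * g * d)
rho_s - rho_w = 2664 - 1025 = 1639
Denominator = 1639 * 9.81 * 0.0019 = 30.549321
theta = 9.57 / 30.549321
theta = 0.3133

0.3133


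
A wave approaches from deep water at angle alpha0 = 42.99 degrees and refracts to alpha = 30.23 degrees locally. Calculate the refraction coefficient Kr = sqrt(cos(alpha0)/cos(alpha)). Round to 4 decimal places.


Kr = sqrt(cos(alpha0) / cos(alpha))
cos(42.99) = 0.731473
cos(30.23) = 0.864011
Kr = sqrt(0.731473 / 0.864011)
Kr = sqrt(0.846601)
Kr = 0.9201

0.9201


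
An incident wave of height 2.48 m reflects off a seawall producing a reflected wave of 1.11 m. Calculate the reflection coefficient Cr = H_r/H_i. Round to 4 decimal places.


Cr = H_r / H_i
Cr = 1.11 / 2.48
Cr = 0.4476

0.4476


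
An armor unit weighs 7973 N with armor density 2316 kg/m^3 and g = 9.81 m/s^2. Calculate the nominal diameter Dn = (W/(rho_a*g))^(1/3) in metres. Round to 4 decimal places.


V = W / (rho_a * g)
V = 7973 / (2316 * 9.81)
V = 7973 / 22719.96
V = 0.350925 m^3
Dn = V^(1/3) = 0.350925^(1/3)
Dn = 0.7054 m

0.7054


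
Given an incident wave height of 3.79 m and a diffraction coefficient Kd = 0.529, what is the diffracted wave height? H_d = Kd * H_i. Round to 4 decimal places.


H_d = Kd * H_i
H_d = 0.529 * 3.79
H_d = 2.0049 m

2.0049


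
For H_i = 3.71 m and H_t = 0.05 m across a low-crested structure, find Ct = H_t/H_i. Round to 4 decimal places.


Ct = H_t / H_i
Ct = 0.05 / 3.71
Ct = 0.0135

0.0135


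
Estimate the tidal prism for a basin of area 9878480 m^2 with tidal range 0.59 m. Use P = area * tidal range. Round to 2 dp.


Tidal prism = Area * Tidal range
P = 9878480 * 0.59
P = 5828303.20 m^3

5828303.20


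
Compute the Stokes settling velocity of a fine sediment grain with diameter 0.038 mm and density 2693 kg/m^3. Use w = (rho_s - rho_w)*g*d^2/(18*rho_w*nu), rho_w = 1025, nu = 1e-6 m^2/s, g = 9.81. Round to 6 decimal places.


w = (rho_s - rho_w) * g * d^2 / (18 * rho_w * nu)
d = 0.038 mm = 0.000038 m
rho_s - rho_w = 2693 - 1025 = 1668
Numerator = 1668 * 9.81 * (0.000038)^2 = 0.000023628288
Denominator = 18 * 1025 * 1e-6 = 0.018450
w = 0.001281 m/s

0.001281


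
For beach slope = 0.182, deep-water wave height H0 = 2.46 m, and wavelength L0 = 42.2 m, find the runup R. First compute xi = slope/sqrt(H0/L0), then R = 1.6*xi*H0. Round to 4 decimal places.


xi = slope / sqrt(H0/L0)
H0/L0 = 2.46/42.2 = 0.058294
sqrt(0.058294) = 0.241441
xi = 0.182 / 0.241441 = 0.753807
R = 1.6 * xi * H0 = 1.6 * 0.753807 * 2.46
R = 2.9670 m

2.9670


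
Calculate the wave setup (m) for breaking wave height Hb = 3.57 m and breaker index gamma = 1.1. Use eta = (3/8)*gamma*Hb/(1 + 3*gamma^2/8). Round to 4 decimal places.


eta = (3/8) * gamma * Hb / (1 + 3*gamma^2/8)
Numerator = (3/8) * 1.1 * 3.57 = 1.472625
Denominator = 1 + 3*1.1^2/8 = 1 + 0.453750 = 1.453750
eta = 1.472625 / 1.453750
eta = 1.0130 m

1.0130


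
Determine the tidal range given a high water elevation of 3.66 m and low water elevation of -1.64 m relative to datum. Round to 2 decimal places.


Tidal range = High water - Low water
Tidal range = 3.66 - (-1.64)
Tidal range = 5.30 m

5.30


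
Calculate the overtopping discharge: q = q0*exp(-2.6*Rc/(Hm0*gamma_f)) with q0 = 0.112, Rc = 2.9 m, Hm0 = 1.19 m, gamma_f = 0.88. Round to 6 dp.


q = q0 * exp(-2.6 * Rc / (Hm0 * gamma_f))
Exponent = -2.6 * 2.9 / (1.19 * 0.88)
= -2.6 * 2.9 / 1.0472
= -7.200153
exp(-7.200153) = 0.000746
q = 0.112 * 0.000746
q = 0.000084 m^3/s/m

0.000084


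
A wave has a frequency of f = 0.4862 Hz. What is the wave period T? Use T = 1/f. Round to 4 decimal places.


T = 1 / f
T = 1 / 0.4862
T = 2.0568 s

2.0568


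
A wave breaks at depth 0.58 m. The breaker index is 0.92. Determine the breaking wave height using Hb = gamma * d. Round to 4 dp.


Hb = gamma * d
Hb = 0.92 * 0.58
Hb = 0.5336 m

0.5336


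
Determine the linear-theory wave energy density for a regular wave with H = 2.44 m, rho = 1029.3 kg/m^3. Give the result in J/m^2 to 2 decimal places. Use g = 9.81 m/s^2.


E = (1/8) * rho * g * H^2
E = (1/8) * 1029.3 * 9.81 * 2.44^2
E = 0.125 * 1029.3 * 9.81 * 5.9536
E = 7514.51 J/m^2

7514.51


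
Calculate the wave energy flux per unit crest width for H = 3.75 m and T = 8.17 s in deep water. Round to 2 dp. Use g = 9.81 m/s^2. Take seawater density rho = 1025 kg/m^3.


P = rho * g^2 * H^2 * T / (32 * pi)
P = 1025 * 9.81^2 * 3.75^2 * 8.17 / (32 * pi)
P = 1025 * 96.2361 * 14.0625 * 8.17 / 100.53096
P = 112731.85 W/m

112731.85


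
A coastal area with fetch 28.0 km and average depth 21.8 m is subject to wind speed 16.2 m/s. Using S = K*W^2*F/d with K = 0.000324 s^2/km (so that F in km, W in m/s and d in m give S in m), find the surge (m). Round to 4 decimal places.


S = K * W^2 * F / d
W^2 = 16.2^2 = 262.44
S = 0.000324 * 262.44 * 28.0 / 21.8
Numerator = 0.000324 * 262.44 * 28.0 = 2.380856
S = 2.380856 / 21.8 = 0.1092 m

0.1092


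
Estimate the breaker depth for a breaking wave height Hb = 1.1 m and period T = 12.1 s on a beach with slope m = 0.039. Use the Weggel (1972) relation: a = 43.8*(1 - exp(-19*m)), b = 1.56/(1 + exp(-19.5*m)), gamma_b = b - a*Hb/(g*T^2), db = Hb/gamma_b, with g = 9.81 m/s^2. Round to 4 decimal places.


a = 43.8 * (1 - exp(-19 * m))
exp(-19 * 0.039) = exp(-0.7410) = 0.476637
a = 43.8 * (1 - 0.476637) = 22.923298
b = 1.56 / (1 + exp(-19.5 * m))
exp(-19.5 * 0.039) = exp(-0.7605) = 0.467433
b = 1.56 / (1 + 0.467433) = 1.063081
Hb / (g * T^2) = 1.1 / (9.81 * 12.1^2) = 1.1 / 1436.2821 = 0.00076587
gamma_b = b - a * Hb/(g*T^2) = 1.063081 - 22.923298 * 0.00076587 = 1.045525
db = Hb / gamma_b = 1.1 / 1.045525
db = 1.0521 m

1.0521


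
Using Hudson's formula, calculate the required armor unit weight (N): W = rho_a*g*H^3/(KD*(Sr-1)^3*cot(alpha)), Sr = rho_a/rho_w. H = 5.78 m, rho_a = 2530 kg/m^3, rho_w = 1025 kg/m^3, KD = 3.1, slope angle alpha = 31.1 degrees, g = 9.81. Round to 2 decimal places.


Sr = rho_a / rho_w = 2530 / 1025 = 2.468293
(Sr - 1) = 1.468293
(Sr - 1)^3 = 3.165468
cot(31.1) = 1 / tan(31.1) = 1 / 0.603239 = 1.657719
Numerator = 2530 * 9.81 * 5.78^3 = 4792620.5303
Denominator = 3.1 * 3.165468 * 1.657719 = 16.267114
W = 4792620.5303 / 16.267114
W = 294620.22 N

294620.22


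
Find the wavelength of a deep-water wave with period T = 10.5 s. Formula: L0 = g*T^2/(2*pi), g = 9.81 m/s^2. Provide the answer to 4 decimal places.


L0 = g * T^2 / (2 * pi)
L0 = 9.81 * 10.5^2 / (2 * pi)
L0 = 9.81 * 110.2500 / 6.28319
L0 = 1081.5525 / 6.28319
L0 = 172.1344 m

172.1344


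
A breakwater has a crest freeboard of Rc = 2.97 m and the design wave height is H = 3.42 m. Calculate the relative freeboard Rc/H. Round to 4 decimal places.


Relative freeboard = Rc / H
= 2.97 / 3.42
= 0.8684

0.8684


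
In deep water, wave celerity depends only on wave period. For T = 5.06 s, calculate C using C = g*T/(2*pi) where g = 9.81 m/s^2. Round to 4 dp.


We use the deep-water celerity formula:
C = g * T / (2 * pi)
C = 9.81 * 5.06 / (2 * 3.14159...)
C = 49.638600 / 6.283185
C = 7.9002 m/s

7.9002


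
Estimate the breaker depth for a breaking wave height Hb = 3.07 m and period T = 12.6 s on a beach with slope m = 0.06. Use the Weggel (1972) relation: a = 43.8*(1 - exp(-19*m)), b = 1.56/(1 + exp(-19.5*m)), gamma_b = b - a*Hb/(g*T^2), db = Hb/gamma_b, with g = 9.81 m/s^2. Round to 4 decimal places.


a = 43.8 * (1 - exp(-19 * m))
exp(-19 * 0.06) = exp(-1.1400) = 0.319819
a = 43.8 * (1 - 0.319819) = 29.791927
b = 1.56 / (1 + exp(-19.5 * m))
exp(-19.5 * 0.06) = exp(-1.1700) = 0.310367
b = 1.56 / (1 + 0.310367) = 1.190506
Hb / (g * T^2) = 3.07 / (9.81 * 12.6^2) = 3.07 / 1557.4356 = 0.00197119
gamma_b = b - a * Hb/(g*T^2) = 1.190506 - 29.791927 * 0.00197119 = 1.131781
db = Hb / gamma_b = 3.07 / 1.131781
db = 2.7125 m

2.7125


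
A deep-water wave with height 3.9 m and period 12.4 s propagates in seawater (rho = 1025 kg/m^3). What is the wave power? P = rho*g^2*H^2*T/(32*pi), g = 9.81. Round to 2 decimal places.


P = rho * g^2 * H^2 * T / (32 * pi)
P = 1025 * 9.81^2 * 3.9^2 * 12.4 / (32 * pi)
P = 1025 * 96.2361 * 15.2100 * 12.4 / 100.53096
P = 185060.16 W/m

185060.16


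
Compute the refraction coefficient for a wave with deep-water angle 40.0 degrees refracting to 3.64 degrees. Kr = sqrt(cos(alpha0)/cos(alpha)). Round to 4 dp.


Kr = sqrt(cos(alpha0) / cos(alpha))
cos(40.0) = 0.766044
cos(3.64) = 0.997983
Kr = sqrt(0.766044 / 0.997983)
Kr = sqrt(0.767593)
Kr = 0.8761

0.8761


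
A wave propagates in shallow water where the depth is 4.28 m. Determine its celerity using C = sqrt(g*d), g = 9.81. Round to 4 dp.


Using the shallow-water approximation:
C = sqrt(g * d) = sqrt(9.81 * 4.28)
C = sqrt(41.9868)
C = 6.4797 m/s

6.4797


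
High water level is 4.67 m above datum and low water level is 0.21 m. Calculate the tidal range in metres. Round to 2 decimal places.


Tidal range = High water - Low water
Tidal range = 4.67 - (0.21)
Tidal range = 4.46 m

4.46


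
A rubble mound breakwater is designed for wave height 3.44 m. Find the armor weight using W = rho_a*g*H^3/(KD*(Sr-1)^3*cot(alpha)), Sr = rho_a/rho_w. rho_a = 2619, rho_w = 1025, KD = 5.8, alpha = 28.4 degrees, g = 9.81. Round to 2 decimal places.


Sr = rho_a / rho_w = 2619 / 1025 = 2.555122
(Sr - 1) = 1.555122
(Sr - 1)^3 = 3.760914
cot(28.4) = 1 / tan(28.4) = 1 / 0.540698 = 1.849461
Numerator = 2619 * 9.81 * 3.44^3 = 1045875.1241
Denominator = 5.8 * 3.760914 * 1.849461 = 40.342852
W = 1045875.1241 / 40.342852
W = 25924.67 N

25924.67


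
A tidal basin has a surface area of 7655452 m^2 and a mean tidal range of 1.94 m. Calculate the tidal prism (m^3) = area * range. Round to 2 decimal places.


Tidal prism = Area * Tidal range
P = 7655452 * 1.94
P = 14851576.88 m^3

14851576.88


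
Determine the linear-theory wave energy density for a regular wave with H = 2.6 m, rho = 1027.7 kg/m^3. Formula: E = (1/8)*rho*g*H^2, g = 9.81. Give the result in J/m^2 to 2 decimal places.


E = (1/8) * rho * g * H^2
E = (1/8) * 1027.7 * 9.81 * 2.6^2
E = 0.125 * 1027.7 * 9.81 * 6.7600
E = 8519.07 J/m^2

8519.07


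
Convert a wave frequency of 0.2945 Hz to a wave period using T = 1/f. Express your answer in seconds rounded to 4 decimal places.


T = 1 / f
T = 1 / 0.2945
T = 3.3956 s

3.3956


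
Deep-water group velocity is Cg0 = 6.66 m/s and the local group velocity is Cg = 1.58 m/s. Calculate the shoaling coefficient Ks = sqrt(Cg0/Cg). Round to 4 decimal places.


Ks = sqrt(Cg0 / Cg)
Ks = sqrt(6.66 / 1.58)
Ks = sqrt(4.2152)
Ks = 2.0531

2.0531


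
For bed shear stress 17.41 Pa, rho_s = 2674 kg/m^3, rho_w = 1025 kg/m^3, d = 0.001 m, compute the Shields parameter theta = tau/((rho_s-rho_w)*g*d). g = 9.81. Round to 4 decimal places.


theta = tau / ((rho_s - rho_w) * g * d)
rho_s - rho_w = 2674 - 1025 = 1649
Denominator = 1649 * 9.81 * 0.001 = 16.176690
theta = 17.41 / 16.176690
theta = 1.0762

1.0762


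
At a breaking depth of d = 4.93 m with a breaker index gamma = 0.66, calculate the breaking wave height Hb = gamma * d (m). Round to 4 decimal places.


Hb = gamma * d
Hb = 0.66 * 4.93
Hb = 3.2538 m

3.2538


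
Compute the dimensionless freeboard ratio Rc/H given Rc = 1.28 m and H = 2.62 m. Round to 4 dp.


Relative freeboard = Rc / H
= 1.28 / 2.62
= 0.4885

0.4885


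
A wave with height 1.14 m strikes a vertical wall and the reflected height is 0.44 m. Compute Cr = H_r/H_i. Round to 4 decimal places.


Cr = H_r / H_i
Cr = 0.44 / 1.14
Cr = 0.3860

0.3860


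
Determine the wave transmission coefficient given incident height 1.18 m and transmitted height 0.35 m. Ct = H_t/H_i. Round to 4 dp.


Ct = H_t / H_i
Ct = 0.35 / 1.18
Ct = 0.2966

0.2966


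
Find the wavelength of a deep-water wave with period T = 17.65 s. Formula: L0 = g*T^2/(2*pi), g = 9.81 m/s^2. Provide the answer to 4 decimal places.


L0 = g * T^2 / (2 * pi)
L0 = 9.81 * 17.65^2 / (2 * pi)
L0 = 9.81 * 311.5225 / 6.28319
L0 = 3056.0357 / 6.28319
L0 = 486.3832 m

486.3832


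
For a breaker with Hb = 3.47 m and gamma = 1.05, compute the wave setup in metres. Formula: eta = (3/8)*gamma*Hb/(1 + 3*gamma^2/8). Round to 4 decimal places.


eta = (3/8) * gamma * Hb / (1 + 3*gamma^2/8)
Numerator = (3/8) * 1.05 * 3.47 = 1.366313
Denominator = 1 + 3*1.05^2/8 = 1 + 0.413438 = 1.413438
eta = 1.366313 / 1.413438
eta = 0.9667 m

0.9667


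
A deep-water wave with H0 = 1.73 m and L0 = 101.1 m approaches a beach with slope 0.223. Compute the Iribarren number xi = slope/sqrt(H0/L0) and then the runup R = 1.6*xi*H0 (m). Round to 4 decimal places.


xi = slope / sqrt(H0/L0)
H0/L0 = 1.73/101.1 = 0.017112
sqrt(0.017112) = 0.130812
xi = 0.223 / 0.130812 = 1.704737
R = 1.6 * xi * H0 = 1.6 * 1.704737 * 1.73
R = 4.7187 m

4.7187


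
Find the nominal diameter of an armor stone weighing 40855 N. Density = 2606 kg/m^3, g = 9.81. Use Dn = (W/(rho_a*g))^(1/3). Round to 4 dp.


V = W / (rho_a * g)
V = 40855 / (2606 * 9.81)
V = 40855 / 25564.86
V = 1.598092 m^3
Dn = V^(1/3) = 1.598092^(1/3)
Dn = 1.1691 m

1.1691


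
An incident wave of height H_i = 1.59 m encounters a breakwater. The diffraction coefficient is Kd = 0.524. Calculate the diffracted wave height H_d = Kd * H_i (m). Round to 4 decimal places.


H_d = Kd * H_i
H_d = 0.524 * 1.59
H_d = 0.8332 m

0.8332


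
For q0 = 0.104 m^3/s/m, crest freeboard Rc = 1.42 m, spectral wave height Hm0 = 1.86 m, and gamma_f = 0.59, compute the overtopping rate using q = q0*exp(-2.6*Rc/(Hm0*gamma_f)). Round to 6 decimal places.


q = q0 * exp(-2.6 * Rc / (Hm0 * gamma_f))
Exponent = -2.6 * 1.42 / (1.86 * 0.59)
= -2.6 * 1.42 / 1.0974
= -3.364316
exp(-3.364316) = 0.034586
q = 0.104 * 0.034586
q = 0.003597 m^3/s/m

0.003597


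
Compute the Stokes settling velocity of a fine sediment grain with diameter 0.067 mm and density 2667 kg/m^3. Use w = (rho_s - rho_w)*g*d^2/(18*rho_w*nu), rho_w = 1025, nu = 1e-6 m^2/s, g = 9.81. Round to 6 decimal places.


w = (rho_s - rho_w) * g * d^2 / (18 * rho_w * nu)
d = 0.067 mm = 0.000067 m
rho_s - rho_w = 2667 - 1025 = 1642
Numerator = 1642 * 9.81 * (0.000067)^2 = 0.000072308902
Denominator = 18 * 1025 * 1e-6 = 0.018450
w = 0.003919 m/s

0.003919


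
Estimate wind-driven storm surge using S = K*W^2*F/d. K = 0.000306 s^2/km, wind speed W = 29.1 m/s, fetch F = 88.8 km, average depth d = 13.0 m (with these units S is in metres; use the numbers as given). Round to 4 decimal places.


S = K * W^2 * F / d
W^2 = 29.1^2 = 846.81
S = 0.000306 * 846.81 * 88.8 / 13.0
Numerator = 0.000306 * 846.81 * 88.8 = 23.010199
S = 23.010199 / 13.0 = 1.7700 m

1.7700


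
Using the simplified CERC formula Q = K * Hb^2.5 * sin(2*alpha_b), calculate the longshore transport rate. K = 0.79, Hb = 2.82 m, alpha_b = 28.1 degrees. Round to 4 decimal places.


Q = K * Hb^2.5 * sin(2 * alpha_b)
Hb^2.5 = 2.82^2.5 = 13.354351
sin(2 * 28.1) = sin(56.2) = 0.830984
Q = 0.79 * 13.354351 * 0.830984
Q = 8.7668 m^3/s

8.7668


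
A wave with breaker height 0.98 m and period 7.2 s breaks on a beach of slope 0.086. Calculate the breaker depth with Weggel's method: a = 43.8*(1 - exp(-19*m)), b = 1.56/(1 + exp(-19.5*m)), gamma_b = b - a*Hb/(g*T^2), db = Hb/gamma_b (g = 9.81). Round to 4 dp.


a = 43.8 * (1 - exp(-19 * m))
exp(-19 * 0.086) = exp(-1.6340) = 0.195147
a = 43.8 * (1 - 0.195147) = 35.252543
b = 1.56 / (1 + exp(-19.5 * m))
exp(-19.5 * 0.086) = exp(-1.6770) = 0.186934
b = 1.56 / (1 + 0.186934) = 1.314311
Hb / (g * T^2) = 0.98 / (9.81 * 7.2^2) = 0.98 / 508.5504 = 0.00192705
gamma_b = b - a * Hb/(g*T^2) = 1.314311 - 35.252543 * 0.00192705 = 1.246377
db = Hb / gamma_b = 0.98 / 1.246377
db = 0.7863 m

0.7863


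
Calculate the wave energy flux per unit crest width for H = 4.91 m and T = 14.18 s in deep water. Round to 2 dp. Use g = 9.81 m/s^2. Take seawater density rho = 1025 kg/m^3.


P = rho * g^2 * H^2 * T / (32 * pi)
P = 1025 * 9.81^2 * 4.91^2 * 14.18 / (32 * pi)
P = 1025 * 96.2361 * 24.1081 * 14.18 / 100.53096
P = 335429.49 W/m

335429.49


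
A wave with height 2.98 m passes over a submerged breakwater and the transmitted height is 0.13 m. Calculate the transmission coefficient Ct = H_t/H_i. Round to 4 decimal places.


Ct = H_t / H_i
Ct = 0.13 / 2.98
Ct = 0.0436

0.0436


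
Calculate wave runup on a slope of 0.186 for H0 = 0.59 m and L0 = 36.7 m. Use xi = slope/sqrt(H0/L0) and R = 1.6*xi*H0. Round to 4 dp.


xi = slope / sqrt(H0/L0)
H0/L0 = 0.59/36.7 = 0.016076
sqrt(0.016076) = 0.126792
xi = 0.186 / 0.126792 = 1.466966
R = 1.6 * xi * H0 = 1.6 * 1.466966 * 0.59
R = 1.3848 m

1.3848


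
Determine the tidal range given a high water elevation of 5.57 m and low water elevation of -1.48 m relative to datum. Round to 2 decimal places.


Tidal range = High water - Low water
Tidal range = 5.57 - (-1.48)
Tidal range = 7.05 m

7.05


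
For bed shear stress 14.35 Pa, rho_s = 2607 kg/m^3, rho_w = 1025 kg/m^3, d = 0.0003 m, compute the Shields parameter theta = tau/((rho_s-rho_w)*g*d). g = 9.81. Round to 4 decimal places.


theta = tau / ((rho_s - rho_w) * g * d)
rho_s - rho_w = 2607 - 1025 = 1582
Denominator = 1582 * 9.81 * 0.0003 = 4.655826
theta = 14.35 / 4.655826
theta = 3.0822

3.0822


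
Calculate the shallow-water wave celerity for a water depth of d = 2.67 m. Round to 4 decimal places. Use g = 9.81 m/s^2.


Using the shallow-water approximation:
C = sqrt(g * d) = sqrt(9.81 * 2.67)
C = sqrt(26.1927)
C = 5.1179 m/s

5.1179


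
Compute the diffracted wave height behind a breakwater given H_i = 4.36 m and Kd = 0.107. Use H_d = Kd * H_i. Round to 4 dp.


H_d = Kd * H_i
H_d = 0.107 * 4.36
H_d = 0.4665 m

0.4665


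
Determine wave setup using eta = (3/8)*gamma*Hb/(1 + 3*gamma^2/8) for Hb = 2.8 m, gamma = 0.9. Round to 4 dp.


eta = (3/8) * gamma * Hb / (1 + 3*gamma^2/8)
Numerator = (3/8) * 0.9 * 2.8 = 0.945000
Denominator = 1 + 3*0.9^2/8 = 1 + 0.303750 = 1.303750
eta = 0.945000 / 1.303750
eta = 0.7248 m

0.7248


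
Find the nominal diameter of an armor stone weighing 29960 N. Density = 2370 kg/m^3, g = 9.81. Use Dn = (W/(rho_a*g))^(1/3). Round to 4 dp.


V = W / (rho_a * g)
V = 29960 / (2370 * 9.81)
V = 29960 / 23249.70
V = 1.288619 m^3
Dn = V^(1/3) = 1.288619^(1/3)
Dn = 1.0882 m

1.0882


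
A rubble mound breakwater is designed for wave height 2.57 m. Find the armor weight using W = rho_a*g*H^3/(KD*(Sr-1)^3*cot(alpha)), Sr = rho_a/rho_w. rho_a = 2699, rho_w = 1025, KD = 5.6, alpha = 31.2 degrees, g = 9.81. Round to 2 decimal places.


Sr = rho_a / rho_w = 2699 / 1025 = 2.633171
(Sr - 1) = 1.633171
(Sr - 1)^3 = 4.356069
cot(31.2) = 1 / tan(31.2) = 1 / 0.605622 = 1.651196
Numerator = 2699 * 9.81 * 2.57^3 = 449439.5240
Denominator = 5.6 * 4.356069 * 1.651196 = 40.279260
W = 449439.5240 / 40.279260
W = 11158.09 N

11158.09


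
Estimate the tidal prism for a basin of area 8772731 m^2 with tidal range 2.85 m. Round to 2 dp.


Tidal prism = Area * Tidal range
P = 8772731 * 2.85
P = 25002283.35 m^3

25002283.35


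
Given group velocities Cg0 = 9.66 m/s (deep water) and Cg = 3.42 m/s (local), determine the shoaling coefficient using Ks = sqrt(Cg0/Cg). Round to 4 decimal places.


Ks = sqrt(Cg0 / Cg)
Ks = sqrt(9.66 / 3.42)
Ks = sqrt(2.8246)
Ks = 1.6806

1.6806


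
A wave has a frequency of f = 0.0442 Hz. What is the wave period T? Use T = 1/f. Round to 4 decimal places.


T = 1 / f
T = 1 / 0.0442
T = 22.6244 s

22.6244


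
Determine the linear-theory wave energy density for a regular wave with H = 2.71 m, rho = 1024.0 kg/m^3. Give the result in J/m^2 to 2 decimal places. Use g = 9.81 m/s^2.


E = (1/8) * rho * g * H^2
E = (1/8) * 1024.0 * 9.81 * 2.71^2
E = 0.125 * 1024.0 * 9.81 * 7.3441
E = 9221.84 J/m^2

9221.84


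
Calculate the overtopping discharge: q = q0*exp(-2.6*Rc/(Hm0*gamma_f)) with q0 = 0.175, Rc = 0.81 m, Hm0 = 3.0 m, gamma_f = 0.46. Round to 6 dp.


q = q0 * exp(-2.6 * Rc / (Hm0 * gamma_f))
Exponent = -2.6 * 0.81 / (3.0 * 0.46)
= -2.6 * 0.81 / 1.3800
= -1.526087
exp(-1.526087) = 0.217385
q = 0.175 * 0.217385
q = 0.038042 m^3/s/m

0.038042


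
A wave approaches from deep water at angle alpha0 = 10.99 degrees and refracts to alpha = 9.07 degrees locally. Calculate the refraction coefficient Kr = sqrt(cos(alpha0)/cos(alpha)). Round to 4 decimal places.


Kr = sqrt(cos(alpha0) / cos(alpha))
cos(10.99) = 0.981660
cos(9.07) = 0.987496
Kr = sqrt(0.981660 / 0.987496)
Kr = sqrt(0.994090)
Kr = 0.9970

0.9970


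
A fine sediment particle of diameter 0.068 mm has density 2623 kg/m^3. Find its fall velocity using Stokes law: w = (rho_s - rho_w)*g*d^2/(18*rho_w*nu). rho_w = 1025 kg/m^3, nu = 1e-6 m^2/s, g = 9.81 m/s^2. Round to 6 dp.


w = (rho_s - rho_w) * g * d^2 / (18 * rho_w * nu)
d = 0.068 mm = 0.000068 m
rho_s - rho_w = 2623 - 1025 = 1598
Numerator = 1598 * 9.81 * (0.000068)^2 = 0.000072487581
Denominator = 18 * 1025 * 1e-6 = 0.018450
w = 0.003929 m/s

0.003929


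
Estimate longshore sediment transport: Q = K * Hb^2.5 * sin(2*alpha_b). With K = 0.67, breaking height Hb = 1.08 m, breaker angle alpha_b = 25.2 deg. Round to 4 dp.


Q = K * Hb^2.5 * sin(2 * alpha_b)
Hb^2.5 = 1.08^2.5 = 1.212158
sin(2 * 25.2) = sin(50.4) = 0.770513
Q = 0.67 * 1.212158 * 0.770513
Q = 0.6258 m^3/s

0.6258


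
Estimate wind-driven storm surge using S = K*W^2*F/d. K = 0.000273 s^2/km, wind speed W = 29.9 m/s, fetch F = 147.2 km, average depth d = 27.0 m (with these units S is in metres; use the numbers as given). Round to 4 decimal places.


S = K * W^2 * F / d
W^2 = 29.9^2 = 894.01
S = 0.000273 * 894.01 * 147.2 / 27.0
Numerator = 0.000273 * 894.01 * 147.2 = 35.926328
S = 35.926328 / 27.0 = 1.3306 m

1.3306


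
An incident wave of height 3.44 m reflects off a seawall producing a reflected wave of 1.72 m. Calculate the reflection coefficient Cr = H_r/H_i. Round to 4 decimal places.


Cr = H_r / H_i
Cr = 1.72 / 3.44
Cr = 0.5000

0.5000


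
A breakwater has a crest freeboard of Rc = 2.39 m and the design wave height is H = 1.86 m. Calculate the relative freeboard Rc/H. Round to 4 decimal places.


Relative freeboard = Rc / H
= 2.39 / 1.86
= 1.2849

1.2849
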